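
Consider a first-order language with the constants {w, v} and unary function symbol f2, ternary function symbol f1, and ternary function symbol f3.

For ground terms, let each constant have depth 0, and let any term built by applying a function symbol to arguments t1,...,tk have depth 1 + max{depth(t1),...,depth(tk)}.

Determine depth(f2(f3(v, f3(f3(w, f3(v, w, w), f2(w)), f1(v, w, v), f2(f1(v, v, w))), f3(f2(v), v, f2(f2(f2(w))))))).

6

depth(f3(v, w, w)) = 1 + max(0, 0, 0) = 1
depth(f2(w)) = 1 + depth(w) = 1 + 0 = 1
depth(f3(w, f3(v, w, w), f2(w))) = 1 + max(0, 1, 1) = 2
depth(f1(v, w, v)) = 1 + max(0, 0, 0) = 1
depth(f1(v, v, w)) = 1 + max(0, 0, 0) = 1
depth(f2(f1(v, v, w))) = 1 + depth(f1(v, v, w)) = 1 + 1 = 2
depth(f3(f3(w, f3(v, w, w), f2(w)), f1(v, w, v), f2(f1(v, v, w)))) = 1 + max(2, 1, 2) = 3
depth(f2(v)) = 1 + depth(v) = 1 + 0 = 1
depth(f2(f2(w))) = 1 + depth(f2(w)) = 1 + 1 = 2
depth(f2(f2(f2(w)))) = 1 + depth(f2(f2(w))) = 1 + 2 = 3
depth(f3(f2(v), v, f2(f2(f2(w))))) = 1 + max(1, 0, 3) = 4
depth(f3(v, f3(f3(w, f3(v, w, w), f2(w)), f1(v, w, v), f2(f1(v, v, w))), f3(f2(v), v, f2(f2(f2(w)))))) = 1 + max(0, 3, 4) = 5
depth(f2(f3(v, f3(f3(w, f3(v, w, w), f2(w)), f1(v, w, v), f2(f1(v, v, w))), f3(f2(v), v, f2(f2(f2(w))))))) = 1 + depth(f3(v, f3(f3(w, f3(v, w, w), f2(w)), f1(v, w, v), f2(f1(v, v, w))), f3(f2(v), v, f2(f2(f2(w)))))) = 1 + 5 = 6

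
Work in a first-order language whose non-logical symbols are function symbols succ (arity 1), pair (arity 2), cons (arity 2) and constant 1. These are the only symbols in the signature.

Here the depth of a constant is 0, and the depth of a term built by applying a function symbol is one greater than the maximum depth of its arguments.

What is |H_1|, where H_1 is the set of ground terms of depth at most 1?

4

Let N_k = |{terms of depth ≤ k}|. Then N_0 = 1 and N_k = 1 + N_{k-1} + N_{k-1}^2 + N_{k-1}^2 for k ≥ 1 (one summand per function symbol, arity giving the exponent).
N_0 = 1
N_1 = 1 + 1 + 1^2 + 1^2 = 4
Explicitly: 1, succ(1), pair(1, 1), cons(1, 1).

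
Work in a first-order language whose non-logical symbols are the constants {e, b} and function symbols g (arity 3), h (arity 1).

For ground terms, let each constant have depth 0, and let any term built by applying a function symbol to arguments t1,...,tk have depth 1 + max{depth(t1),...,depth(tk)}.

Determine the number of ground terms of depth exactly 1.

10

Count level by level. With function symbols g/3, h/1, the terms of depth ≤ k are the 2 constants together with each function applied to depth-≤(k−1) tuples, so N_k = 2 + N_{k-1}^3 + N_{k-1}.
N_0 = 2
N_1 = 2 + 2^3 + 2 = 12
Terms of depth exactly 1: N_1 − N_0 = 12 − 2 = 10.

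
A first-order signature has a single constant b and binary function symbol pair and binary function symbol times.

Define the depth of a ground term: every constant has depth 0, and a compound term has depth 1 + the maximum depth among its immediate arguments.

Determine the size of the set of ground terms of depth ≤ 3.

Let N_k = |{terms of depth ≤ k}|. Then N_0 = 1 and N_k = 1 + N_{k-1}^2 + N_{k-1}^2 for k ≥ 1 (one summand per function symbol, arity giving the exponent).
N_0 = 1
N_1 = 1 + 1^2 + 1^2 = 3
N_2 = 1 + 3^2 + 3^2 = 19
N_3 = 1 + 19^2 + 19^2 = 723

723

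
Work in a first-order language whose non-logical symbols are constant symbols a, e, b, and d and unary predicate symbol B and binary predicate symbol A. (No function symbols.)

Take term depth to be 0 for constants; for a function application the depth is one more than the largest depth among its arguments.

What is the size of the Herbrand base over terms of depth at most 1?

20

First count ground terms of depth ≤ 1.
With no function symbols every ground term is a constant, so there are exactly 4 ground terms at every depth bound.
N_0 = 4
N_1 = 4
Explicitly: a, e, b, d.
So |H| = 4.
A ground atom is a predicate applied to a tuple of terms from H, so the count is the sum over predicates of |H|^arity:
  B: 4;  A: 4^2 = 16
Total ground atoms: 4 + 16 = 20.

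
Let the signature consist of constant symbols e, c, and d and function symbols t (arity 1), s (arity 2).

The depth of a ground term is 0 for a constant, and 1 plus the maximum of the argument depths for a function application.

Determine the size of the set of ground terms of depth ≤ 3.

Write N_k for the number of ground terms of depth ≤ k. A term of depth ≤ k is either a constant or a function symbol applied to arguments of depth ≤ k−1, so N_k = 3 + N_{k-1} + N_{k-1}^2.
N_0 = 3
N_1 = 3 + 3 + 3^2 = 15
N_2 = 3 + 15 + 15^2 = 243
N_3 = 3 + 243 + 243^2 = 59295

59295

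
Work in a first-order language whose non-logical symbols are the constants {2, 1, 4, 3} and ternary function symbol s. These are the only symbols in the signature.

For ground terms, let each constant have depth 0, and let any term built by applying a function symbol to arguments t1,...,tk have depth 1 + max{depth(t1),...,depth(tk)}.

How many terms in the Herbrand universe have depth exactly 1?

If N_k denotes the number of depth-≤k ground terms, the 4 constants give N_0 = 4, and each function symbol of arity r contributes N_{k-1}^r new terms at level k: N_k = 4 + N_{k-1}^3.
N_0 = 4
N_1 = 4 + 4^3 = 68
Terms of depth exactly 1: N_1 − N_0 = 68 − 4 = 64.

64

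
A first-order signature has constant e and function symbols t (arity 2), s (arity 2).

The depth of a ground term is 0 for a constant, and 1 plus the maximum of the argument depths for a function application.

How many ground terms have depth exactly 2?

Count level by level. With function symbols t/2, s/2, the terms of depth ≤ k are the 1 constant together with each function applied to depth-≤(k−1) tuples, so N_k = 1 + N_{k-1}^2 + N_{k-1}^2.
N_0 = 1
N_1 = 1 + 1^2 + 1^2 = 3
N_2 = 1 + 3^2 + 3^2 = 19
Terms of depth exactly 2: N_2 − N_1 = 19 − 3 = 16.

16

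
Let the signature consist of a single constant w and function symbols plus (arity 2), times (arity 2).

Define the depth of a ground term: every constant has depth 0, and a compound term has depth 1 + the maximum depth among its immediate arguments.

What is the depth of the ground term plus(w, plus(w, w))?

depth(plus(w, w)) = 1 + max(0, 0) = 1
depth(plus(w, plus(w, w))) = 1 + max(0, 1) = 2

2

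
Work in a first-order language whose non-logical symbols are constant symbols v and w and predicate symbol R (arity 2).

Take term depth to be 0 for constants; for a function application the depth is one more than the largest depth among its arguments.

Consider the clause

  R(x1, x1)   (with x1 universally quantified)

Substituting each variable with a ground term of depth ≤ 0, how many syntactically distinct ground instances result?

Ground terms of depth ≤ 0:
  With no function symbols every ground term is a constant, so there are exactly 2 ground terms at every depth bound.
  N_0 = 2
So there are 2 ground terms available for substitution.
The body mentions the single quantified variable x1; since ground terms form a free algebra, no two substitutions collapse to the same formula.
Number of ground instances = 2.

2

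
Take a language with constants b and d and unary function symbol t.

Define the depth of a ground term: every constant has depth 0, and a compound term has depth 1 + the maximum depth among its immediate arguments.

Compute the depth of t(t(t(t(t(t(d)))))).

6

depth(t(d)) = 1 + depth(d) = 1 + 0 = 1
depth(t(t(d))) = 1 + depth(t(d)) = 1 + 1 = 2
depth(t(t(t(d)))) = 1 + depth(t(t(d))) = 1 + 2 = 3
depth(t(t(t(t(d))))) = 1 + depth(t(t(t(d)))) = 1 + 3 = 4
depth(t(t(t(t(t(d)))))) = 1 + depth(t(t(t(t(d))))) = 1 + 4 = 5
depth(t(t(t(t(t(t(d))))))) = 1 + depth(t(t(t(t(t(d)))))) = 1 + 5 = 6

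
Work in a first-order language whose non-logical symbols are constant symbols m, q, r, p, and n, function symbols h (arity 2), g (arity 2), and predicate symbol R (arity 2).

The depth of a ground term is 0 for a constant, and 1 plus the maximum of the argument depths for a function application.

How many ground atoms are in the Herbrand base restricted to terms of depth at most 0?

25

First count ground terms of depth ≤ 0.
Let N_k = |{terms of depth ≤ k}|. Then N_0 = 5 and N_k = 5 + N_{k-1}^2 + N_{k-1}^2 for k ≥ 1 (one summand per function symbol, arity giving the exponent).
N_0 = 5
Explicitly: m, q, r, p, n.
So |H| = 5.
Each predicate of arity r yields |H|^r ground atoms (one per choice of an r-tuple from H):
  R: 5^2 = 25
Total ground atoms: 25.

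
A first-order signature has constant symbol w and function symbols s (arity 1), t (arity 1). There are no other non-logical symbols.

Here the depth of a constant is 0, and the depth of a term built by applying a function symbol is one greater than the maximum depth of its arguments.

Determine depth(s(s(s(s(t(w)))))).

5

depth(t(w)) = 1 + depth(w) = 1 + 0 = 1
depth(s(t(w))) = 1 + depth(t(w)) = 1 + 1 = 2
depth(s(s(t(w)))) = 1 + depth(s(t(w))) = 1 + 2 = 3
depth(s(s(s(t(w))))) = 1 + depth(s(s(t(w)))) = 1 + 3 = 4
depth(s(s(s(s(t(w)))))) = 1 + depth(s(s(s(t(w))))) = 1 + 4 = 5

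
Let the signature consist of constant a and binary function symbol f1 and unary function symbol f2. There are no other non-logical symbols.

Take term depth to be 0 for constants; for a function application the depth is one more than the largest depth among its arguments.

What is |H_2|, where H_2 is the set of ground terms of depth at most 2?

13

Count level by level. With function symbols f1/2, f2/1, the terms of depth ≤ k are the 1 constant together with each function applied to depth-≤(k−1) tuples, so N_k = 1 + N_{k-1}^2 + N_{k-1}.
N_0 = 1
N_1 = 1 + 1^2 + 1 = 3
N_2 = 1 + 3^2 + 3 = 13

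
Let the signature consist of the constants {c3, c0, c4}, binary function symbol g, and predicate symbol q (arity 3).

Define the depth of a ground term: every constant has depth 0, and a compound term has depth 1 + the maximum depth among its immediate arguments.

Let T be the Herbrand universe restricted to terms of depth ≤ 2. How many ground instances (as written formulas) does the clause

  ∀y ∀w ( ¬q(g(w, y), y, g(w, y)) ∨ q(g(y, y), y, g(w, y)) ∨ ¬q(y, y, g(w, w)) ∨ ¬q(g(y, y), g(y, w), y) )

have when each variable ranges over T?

21609

Ground terms of depth ≤ 2:
  Let N_k count ground terms of depth at most k. Each non-constant term of depth ≤ k is some function symbol applied to depth-≤(k−1) arguments, giving N_k = 3 + N_{k-1}^2.
  N_0 = 3
  N_1 = 3 + 3^2 = 12
  N_2 = 3 + 12^2 = 147
So there are 147 ground terms available for substitution.
The clause has 2 distinct variables (y, w), each appearing in the body. In the free term algebra distinct substitutions yield syntactically distinct ground instances.
Number of ground instances = 147^2 = 21609.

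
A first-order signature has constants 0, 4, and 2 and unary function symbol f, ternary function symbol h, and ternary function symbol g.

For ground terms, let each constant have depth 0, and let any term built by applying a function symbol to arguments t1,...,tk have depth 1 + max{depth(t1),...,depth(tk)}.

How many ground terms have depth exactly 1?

Let N_k count ground terms of depth at most k. Each non-constant term of depth ≤ k is some function symbol applied to depth-≤(k−1) arguments, giving N_k = 3 + N_{k-1} + N_{k-1}^3 + N_{k-1}^3.
N_0 = 3
N_1 = 3 + 3 + 3^3 + 3^3 = 60
Terms of depth exactly 1: N_1 − N_0 = 60 − 3 = 57.

57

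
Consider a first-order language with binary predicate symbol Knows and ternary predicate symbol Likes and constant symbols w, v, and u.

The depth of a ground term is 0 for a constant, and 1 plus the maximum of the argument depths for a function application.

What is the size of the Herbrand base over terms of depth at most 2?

First count ground terms of depth ≤ 2.
With no function symbols every ground term is a constant, so there are exactly 3 ground terms at every depth bound.
N_0 = 3
N_1 = 3
N_2 = 3
Explicitly: w, v, u.
So |H| = 3.
Each predicate of arity r yields |H|^r ground atoms (one per choice of an r-tuple from H):
  Knows: 3^2 = 9;  Likes: 3^3 = 27
Total ground atoms: 9 + 27 = 36.

36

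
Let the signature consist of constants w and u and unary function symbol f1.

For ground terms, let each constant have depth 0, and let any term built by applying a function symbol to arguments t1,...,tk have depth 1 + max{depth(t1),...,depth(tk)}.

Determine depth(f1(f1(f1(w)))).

3

depth(f1(w)) = 1 + depth(w) = 1 + 0 = 1
depth(f1(f1(w))) = 1 + depth(f1(w)) = 1 + 1 = 2
depth(f1(f1(f1(w)))) = 1 + depth(f1(f1(w))) = 1 + 2 = 3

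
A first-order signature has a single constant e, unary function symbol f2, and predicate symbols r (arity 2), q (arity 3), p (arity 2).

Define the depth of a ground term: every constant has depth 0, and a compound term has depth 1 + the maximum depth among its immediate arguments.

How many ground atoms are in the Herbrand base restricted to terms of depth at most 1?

First count ground terms of depth ≤ 1.
Let N_k count ground terms of depth at most k. Each non-constant term of depth ≤ k is some function symbol applied to depth-≤(k−1) arguments, giving N_k = 1 + N_{k-1}.
N_0 = 1
N_1 = 1 + 1 = 2
Explicitly: e, f2(e).
So |H| = 2.
Each predicate of arity r yields |H|^r ground atoms (one per choice of an r-tuple from H):
  r: 2^2 = 4;  q: 2^3 = 8;  p: 2^2 = 4
Total ground atoms: 4 + 8 + 4 = 16.

16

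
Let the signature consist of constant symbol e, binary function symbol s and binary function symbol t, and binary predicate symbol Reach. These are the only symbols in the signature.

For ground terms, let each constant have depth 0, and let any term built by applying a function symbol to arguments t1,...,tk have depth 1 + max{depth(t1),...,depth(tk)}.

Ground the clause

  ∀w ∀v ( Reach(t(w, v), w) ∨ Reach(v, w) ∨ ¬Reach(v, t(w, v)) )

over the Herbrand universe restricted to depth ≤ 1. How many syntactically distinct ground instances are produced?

9

Ground terms of depth ≤ 1:
  Let N_k = |{terms of depth ≤ k}|. Then N_0 = 1 and N_k = 1 + N_{k-1}^2 + N_{k-1}^2 for k ≥ 1 (one summand per function symbol, arity giving the exponent).
  N_0 = 1
  N_1 = 1 + 1^2 + 1^2 = 3
  Explicitly: e, s(e, e), t(e, e).
So there are 3 ground terms available for substitution.
The body mentions every one of the 2 quantified variables; since ground terms form a free algebra, no two substitutions collapse to the same formula.
Number of ground instances = 3^2 = 9.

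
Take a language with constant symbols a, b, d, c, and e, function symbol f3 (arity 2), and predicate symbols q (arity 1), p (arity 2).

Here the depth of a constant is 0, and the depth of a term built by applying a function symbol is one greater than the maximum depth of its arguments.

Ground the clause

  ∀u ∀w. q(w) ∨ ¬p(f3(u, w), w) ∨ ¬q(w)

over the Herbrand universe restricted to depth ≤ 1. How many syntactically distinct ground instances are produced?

900

Ground terms of depth ≤ 1:
  Write N_k for the number of ground terms of depth ≤ k. A term of depth ≤ k is either a constant or a function symbol applied to arguments of depth ≤ k−1, so N_k = 5 + N_{k-1}^2.
  N_0 = 5
  N_1 = 5 + 5^2 = 30
So there are 30 ground terms available for substitution.
Each of u, w ranges independently over the available ground terms, and distinct assignments produce distinct instances.
Number of ground instances = 30^2 = 900.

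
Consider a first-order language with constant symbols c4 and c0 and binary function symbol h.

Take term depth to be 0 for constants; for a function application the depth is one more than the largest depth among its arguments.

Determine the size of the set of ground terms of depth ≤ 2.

Count level by level. With function symbols h/2, the terms of depth ≤ k are the 2 constants together with each function applied to depth-≤(k−1) tuples, so N_k = 2 + N_{k-1}^2.
N_0 = 2
N_1 = 2 + 2^2 = 6
N_2 = 2 + 6^2 = 38

38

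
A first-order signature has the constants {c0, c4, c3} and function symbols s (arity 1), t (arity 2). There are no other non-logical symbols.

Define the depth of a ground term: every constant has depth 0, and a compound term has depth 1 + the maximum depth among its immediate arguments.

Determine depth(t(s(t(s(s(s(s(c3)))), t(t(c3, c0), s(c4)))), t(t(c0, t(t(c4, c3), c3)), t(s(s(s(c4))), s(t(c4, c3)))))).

7

depth(s(c3)) = 1 + depth(c3) = 1 + 0 = 1
depth(s(s(c3))) = 1 + depth(s(c3)) = 1 + 1 = 2
depth(s(s(s(c3)))) = 1 + depth(s(s(c3))) = 1 + 2 = 3
depth(s(s(s(s(c3))))) = 1 + depth(s(s(s(c3)))) = 1 + 3 = 4
depth(t(c3, c0)) = 1 + max(0, 0) = 1
depth(s(c4)) = 1 + depth(c4) = 1 + 0 = 1
depth(t(t(c3, c0), s(c4))) = 1 + max(1, 1) = 2
depth(t(s(s(s(s(c3)))), t(t(c3, c0), s(c4)))) = 1 + max(4, 2) = 5
depth(s(t(s(s(s(s(c3)))), t(t(c3, c0), s(c4))))) = 1 + depth(t(s(s(s(s(c3)))), t(t(c3, c0), s(c4)))) = 1 + 5 = 6
depth(t(c4, c3)) = 1 + max(0, 0) = 1
depth(t(t(c4, c3), c3)) = 1 + max(1, 0) = 2
depth(t(c0, t(t(c4, c3), c3))) = 1 + max(0, 2) = 3
depth(s(s(c4))) = 1 + depth(s(c4)) = 1 + 1 = 2
depth(s(s(s(c4)))) = 1 + depth(s(s(c4))) = 1 + 2 = 3
depth(s(t(c4, c3))) = 1 + depth(t(c4, c3)) = 1 + 1 = 2
depth(t(s(s(s(c4))), s(t(c4, c3)))) = 1 + max(3, 2) = 4
depth(t(t(c0, t(t(c4, c3), c3)), t(s(s(s(c4))), s(t(c4, c3))))) = 1 + max(3, 4) = 5
depth(t(s(t(s(s(s(s(c3)))), t(t(c3, c0), s(c4)))), t(t(c0, t(t(c4, c3), c3)), t(s(s(s(c4))), s(t(c4, c3)))))) = 1 + max(6, 5) = 7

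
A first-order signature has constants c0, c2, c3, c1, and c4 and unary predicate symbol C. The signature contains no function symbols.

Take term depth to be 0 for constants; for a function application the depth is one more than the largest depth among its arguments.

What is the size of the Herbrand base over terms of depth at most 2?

5

First count ground terms of depth ≤ 2.
With no function symbols every ground term is a constant, so there are exactly 5 ground terms at every depth bound.
N_0 = 5
N_1 = 5
N_2 = 5
So |H| = 5.
Each predicate of arity r yields |H|^r ground atoms (one per choice of an r-tuple from H):
  C: 5
Total ground atoms: 5.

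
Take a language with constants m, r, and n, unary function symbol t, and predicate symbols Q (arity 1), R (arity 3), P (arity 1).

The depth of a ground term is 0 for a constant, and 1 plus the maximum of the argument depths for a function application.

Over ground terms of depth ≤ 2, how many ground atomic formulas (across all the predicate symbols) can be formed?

First count ground terms of depth ≤ 2.
If N_k denotes the number of depth-≤k ground terms, the 3 constants give N_0 = 3, and each function symbol of arity r contributes N_{k-1}^r new terms at level k: N_k = 3 + N_{k-1}.
N_0 = 3
N_1 = 3 + 3 = 6
N_2 = 3 + 6 = 9
Explicitly: m, r, n, t(m), t(r), t(n), t(t(m)), t(t(r)), t(t(n)).
So |H| = 9.
Each predicate of arity r yields |H|^r ground atoms (one per choice of an r-tuple from H):
  Q: 9;  R: 9^3 = 729;  P: 9
Total ground atoms: 9 + 729 + 9 = 747.

747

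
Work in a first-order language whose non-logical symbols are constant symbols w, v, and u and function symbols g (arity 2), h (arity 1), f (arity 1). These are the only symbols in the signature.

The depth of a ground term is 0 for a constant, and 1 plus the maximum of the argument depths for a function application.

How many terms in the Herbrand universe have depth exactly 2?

345

Let N_k = |{terms of depth ≤ k}|. Then N_0 = 3 and N_k = 3 + N_{k-1}^2 + N_{k-1} + N_{k-1} for k ≥ 1 (one summand per function symbol, arity giving the exponent).
N_0 = 3
N_1 = 3 + 3^2 + 3 + 3 = 18
N_2 = 3 + 18^2 + 18 + 18 = 363
Terms of depth exactly 2: N_2 − N_1 = 363 − 18 = 345.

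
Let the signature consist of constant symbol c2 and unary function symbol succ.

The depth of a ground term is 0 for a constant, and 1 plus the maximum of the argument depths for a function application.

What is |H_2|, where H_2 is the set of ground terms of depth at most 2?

Write N_k for the number of ground terms of depth ≤ k. A term of depth ≤ k is either a constant or a function symbol applied to arguments of depth ≤ k−1, so N_k = 1 + N_{k-1}.
N_0 = 1
N_1 = 1 + 1 = 2
N_2 = 1 + 2 = 3
Explicitly: c2, succ(c2), succ(succ(c2)).

3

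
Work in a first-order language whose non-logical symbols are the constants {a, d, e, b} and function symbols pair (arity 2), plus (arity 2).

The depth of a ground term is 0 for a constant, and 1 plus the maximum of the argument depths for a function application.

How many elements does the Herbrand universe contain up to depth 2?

Count level by level. With function symbols pair/2, plus/2, the terms of depth ≤ k are the 4 constants together with each function applied to depth-≤(k−1) tuples, so N_k = 4 + N_{k-1}^2 + N_{k-1}^2.
N_0 = 4
N_1 = 4 + 4^2 + 4^2 = 36
N_2 = 4 + 36^2 + 36^2 = 2596

2596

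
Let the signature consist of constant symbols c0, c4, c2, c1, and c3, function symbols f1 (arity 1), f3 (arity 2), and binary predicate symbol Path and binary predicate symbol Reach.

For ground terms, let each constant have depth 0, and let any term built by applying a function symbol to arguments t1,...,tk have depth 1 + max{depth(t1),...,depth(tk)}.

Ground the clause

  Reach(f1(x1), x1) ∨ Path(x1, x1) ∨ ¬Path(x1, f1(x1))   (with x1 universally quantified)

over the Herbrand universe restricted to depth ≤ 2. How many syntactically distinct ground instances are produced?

1265

Ground terms of depth ≤ 2:
  Write N_k for the number of ground terms of depth ≤ k. A term of depth ≤ k is either a constant or a function symbol applied to arguments of depth ≤ k−1, so N_k = 5 + N_{k-1} + N_{k-1}^2.
  N_0 = 5
  N_1 = 5 + 5 + 5^2 = 35
  N_2 = 5 + 35 + 35^2 = 1265
So there are 1265 ground terms available for substitution.
The clause has 1 distinct variable (x1), which appears in the body. In the free term algebra distinct substitutions yield syntactically distinct ground instances.
Number of ground instances = 1265.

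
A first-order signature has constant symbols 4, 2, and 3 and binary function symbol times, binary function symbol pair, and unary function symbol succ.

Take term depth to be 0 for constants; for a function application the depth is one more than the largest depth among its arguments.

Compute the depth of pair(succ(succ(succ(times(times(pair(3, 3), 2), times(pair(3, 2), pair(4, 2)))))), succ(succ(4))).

7

depth(pair(3, 3)) = 1 + max(0, 0) = 1
depth(times(pair(3, 3), 2)) = 1 + max(1, 0) = 2
depth(pair(3, 2)) = 1 + max(0, 0) = 1
depth(pair(4, 2)) = 1 + max(0, 0) = 1
depth(times(pair(3, 2), pair(4, 2))) = 1 + max(1, 1) = 2
depth(times(times(pair(3, 3), 2), times(pair(3, 2), pair(4, 2)))) = 1 + max(2, 2) = 3
depth(succ(times(times(pair(3, 3), 2), times(pair(3, 2), pair(4, 2))))) = 1 + depth(times(times(pair(3, 3), 2), times(pair(3, 2), pair(4, 2)))) = 1 + 3 = 4
depth(succ(succ(times(times(pair(3, 3), 2), times(pair(3, 2), pair(4, 2)))))) = 1 + depth(succ(times(times(pair(3, 3), 2), times(pair(3, 2), pair(4, 2))))) = 1 + 4 = 5
depth(succ(succ(succ(times(times(pair(3, 3), 2), times(pair(3, 2), pair(4, 2))))))) = 1 + depth(succ(succ(times(times(pair(3, 3), 2), times(pair(3, 2), pair(4, 2)))))) = 1 + 5 = 6
depth(succ(4)) = 1 + depth(4) = 1 + 0 = 1
depth(succ(succ(4))) = 1 + depth(succ(4)) = 1 + 1 = 2
depth(pair(succ(succ(succ(times(times(pair(3, 3), 2), times(pair(3, 2), pair(4, 2)))))), succ(succ(4)))) = 1 + max(6, 2) = 7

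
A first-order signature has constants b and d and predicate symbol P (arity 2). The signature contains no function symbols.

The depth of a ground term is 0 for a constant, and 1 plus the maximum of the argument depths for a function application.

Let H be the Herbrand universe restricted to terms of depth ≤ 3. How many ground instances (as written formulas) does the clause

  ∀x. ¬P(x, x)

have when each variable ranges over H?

Ground terms of depth ≤ 3:
  With no function symbols every ground term is a constant, so there are exactly 2 ground terms at every depth bound.
  N_0 = 2
  N_1 = 2
  N_2 = 2
  N_3 = 2
  Explicitly: b, d.
So there are 2 ground terms available for substitution.
The clause has 1 distinct variable (x), which appears in the body. In the free term algebra distinct substitutions yield syntactically distinct ground instances.
Number of ground instances = 2.

2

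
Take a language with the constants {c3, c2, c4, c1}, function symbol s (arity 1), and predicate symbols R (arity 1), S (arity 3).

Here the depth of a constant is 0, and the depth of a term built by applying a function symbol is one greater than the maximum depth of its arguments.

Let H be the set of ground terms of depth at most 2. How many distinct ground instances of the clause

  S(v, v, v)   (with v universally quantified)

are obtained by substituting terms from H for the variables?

Ground terms of depth ≤ 2:
  Count level by level. With function symbols s/1, the terms of depth ≤ k are the 4 constants together with each function applied to depth-≤(k−1) tuples, so N_k = 4 + N_{k-1}.
  N_0 = 4
  N_1 = 4 + 4 = 8
  N_2 = 4 + 8 = 12
So there are 12 ground terms available for substitution.
The variable v ranges independently over the available ground terms, and distinct assignments produce distinct instances.
Number of ground instances = 12.

12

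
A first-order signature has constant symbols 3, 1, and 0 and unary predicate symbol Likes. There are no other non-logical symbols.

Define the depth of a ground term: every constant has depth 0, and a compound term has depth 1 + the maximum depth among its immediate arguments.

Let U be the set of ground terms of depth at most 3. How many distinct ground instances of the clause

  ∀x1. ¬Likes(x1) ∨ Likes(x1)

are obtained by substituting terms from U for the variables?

3

Ground terms of depth ≤ 3:
  With no function symbols every ground term is a constant, so there are exactly 3 ground terms at every depth bound.
  N_0 = 3
  N_1 = 3
  N_2 = 3
  N_3 = 3
So there are 3 ground terms available for substitution.
The variable x1 ranges independently over the available ground terms, and distinct assignments produce distinct instances.
Number of ground instances = 3.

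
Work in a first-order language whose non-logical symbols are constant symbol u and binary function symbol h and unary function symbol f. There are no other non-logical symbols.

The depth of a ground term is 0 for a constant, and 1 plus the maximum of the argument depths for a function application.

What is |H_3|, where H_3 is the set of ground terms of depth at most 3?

Write N_k for the number of ground terms of depth ≤ k. A term of depth ≤ k is either a constant or a function symbol applied to arguments of depth ≤ k−1, so N_k = 1 + N_{k-1}^2 + N_{k-1}.
N_0 = 1
N_1 = 1 + 1^2 + 1 = 3
N_2 = 1 + 3^2 + 3 = 13
N_3 = 1 + 13^2 + 13 = 183

183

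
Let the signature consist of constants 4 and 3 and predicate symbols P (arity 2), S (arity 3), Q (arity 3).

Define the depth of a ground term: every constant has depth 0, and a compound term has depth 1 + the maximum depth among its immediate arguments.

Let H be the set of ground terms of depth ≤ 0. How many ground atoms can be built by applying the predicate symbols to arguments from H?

20

First count ground terms of depth ≤ 0.
With no function symbols every ground term is a constant, so there are exactly 2 ground terms at every depth bound.
N_0 = 2
So |H| = 2.
A ground atom is a predicate applied to a tuple of terms from H, so the count is the sum over predicates of |H|^arity:
  P: 2^2 = 4;  S: 2^3 = 8;  Q: 2^3 = 8
Total ground atoms: 4 + 8 + 8 = 20.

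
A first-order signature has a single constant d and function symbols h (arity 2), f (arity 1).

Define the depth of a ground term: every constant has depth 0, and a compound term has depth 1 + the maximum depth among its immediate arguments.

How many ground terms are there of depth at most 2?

13

If N_k denotes the number of depth-≤k ground terms, the 1 constant gives N_0 = 1, and each function symbol of arity r contributes N_{k-1}^r new terms at level k: N_k = 1 + N_{k-1}^2 + N_{k-1}.
N_0 = 1
N_1 = 1 + 1^2 + 1 = 3
N_2 = 1 + 3^2 + 3 = 13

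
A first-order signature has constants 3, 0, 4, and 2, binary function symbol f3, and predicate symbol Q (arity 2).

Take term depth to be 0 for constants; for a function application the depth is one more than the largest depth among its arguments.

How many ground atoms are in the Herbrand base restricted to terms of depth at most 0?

16

First count ground terms of depth ≤ 0.
Let N_k = |{terms of depth ≤ k}|. Then N_0 = 4 and N_k = 4 + N_{k-1}^2 for k ≥ 1 (one summand per function symbol, arity giving the exponent).
N_0 = 4
Explicitly: 3, 0, 4, 2.
So |H| = 4.
Each predicate of arity r yields |H|^r ground atoms (one per choice of an r-tuple from H):
  Q: 4^2 = 16
Total ground atoms: 16.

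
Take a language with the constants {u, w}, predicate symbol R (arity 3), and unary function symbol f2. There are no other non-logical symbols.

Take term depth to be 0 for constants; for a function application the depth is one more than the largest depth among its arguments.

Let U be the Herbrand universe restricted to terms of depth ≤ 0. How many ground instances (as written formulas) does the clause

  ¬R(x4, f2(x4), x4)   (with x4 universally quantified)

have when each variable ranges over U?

2

Ground terms of depth ≤ 0:
  Let N_k = |{terms of depth ≤ k}|. Then N_0 = 2 and N_k = 2 + N_{k-1} for k ≥ 1 (one summand per function symbol, arity giving the exponent).
  N_0 = 2
  Explicitly: u, w.
So there are 2 ground terms available for substitution.
The variable x4 ranges independently over the available ground terms, and distinct assignments produce distinct instances.
Number of ground instances = 2.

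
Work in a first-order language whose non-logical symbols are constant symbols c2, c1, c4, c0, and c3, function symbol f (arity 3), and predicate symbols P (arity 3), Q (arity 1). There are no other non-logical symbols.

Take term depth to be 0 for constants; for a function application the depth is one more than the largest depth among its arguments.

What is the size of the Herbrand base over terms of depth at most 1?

First count ground terms of depth ≤ 1.
Count level by level. With function symbols f/3, the terms of depth ≤ k are the 5 constants together with each function applied to depth-≤(k−1) tuples, so N_k = 5 + N_{k-1}^3.
N_0 = 5
N_1 = 5 + 5^3 = 130
So |H| = 130.
Each predicate of arity r yields |H|^r ground atoms (one per choice of an r-tuple from H):
  P: 130^3 = 2197000;  Q: 130
Total ground atoms: 2197000 + 130 = 2197130.

2197130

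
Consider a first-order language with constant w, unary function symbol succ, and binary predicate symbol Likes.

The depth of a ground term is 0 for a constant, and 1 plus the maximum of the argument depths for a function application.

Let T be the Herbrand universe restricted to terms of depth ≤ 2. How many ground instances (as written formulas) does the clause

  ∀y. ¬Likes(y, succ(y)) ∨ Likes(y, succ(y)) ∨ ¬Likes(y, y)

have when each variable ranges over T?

Ground terms of depth ≤ 2:
  Let N_k = |{terms of depth ≤ k}|. Then N_0 = 1 and N_k = 1 + N_{k-1} for k ≥ 1 (one summand per function symbol, arity giving the exponent).
  N_0 = 1
  N_1 = 1 + 1 = 2
  N_2 = 1 + 2 = 3
  Explicitly: w, succ(w), succ(succ(w)).
So there are 3 ground terms available for substitution.
The variable y ranges independently over the available ground terms, and distinct assignments produce distinct instances.
Number of ground instances = 3.

3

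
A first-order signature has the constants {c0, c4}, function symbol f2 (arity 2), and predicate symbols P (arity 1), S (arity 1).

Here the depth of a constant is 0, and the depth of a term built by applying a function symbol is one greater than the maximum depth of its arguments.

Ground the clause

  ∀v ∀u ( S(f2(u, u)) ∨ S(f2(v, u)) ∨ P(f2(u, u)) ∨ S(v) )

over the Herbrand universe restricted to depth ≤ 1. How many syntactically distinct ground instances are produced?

Ground terms of depth ≤ 1:
  If N_k denotes the number of depth-≤k ground terms, the 2 constants give N_0 = 2, and each function symbol of arity r contributes N_{k-1}^r new terms at level k: N_k = 2 + N_{k-1}^2.
  N_0 = 2
  N_1 = 2 + 2^2 = 6
  Explicitly: c0, c4, f2(c0, c0), f2(c0, c4), f2(c4, c0), f2(c4, c4).
So there are 6 ground terms available for substitution.
There are 2 variables to instantiate (v, u), each occurring in at least one literal, so different choices give different ground instances.
Number of ground instances = 6^2 = 36.

36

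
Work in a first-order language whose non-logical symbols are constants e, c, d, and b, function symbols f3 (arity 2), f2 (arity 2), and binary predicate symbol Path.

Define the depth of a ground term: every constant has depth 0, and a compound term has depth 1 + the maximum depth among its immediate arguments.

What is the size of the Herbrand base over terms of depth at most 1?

First count ground terms of depth ≤ 1.
Write N_k for the number of ground terms of depth ≤ k. A term of depth ≤ k is either a constant or a function symbol applied to arguments of depth ≤ k−1, so N_k = 4 + N_{k-1}^2 + N_{k-1}^2.
N_0 = 4
N_1 = 4 + 4^2 + 4^2 = 36
So |H| = 36.
A ground atom is a predicate applied to a tuple of terms from H, so the count is the sum over predicates of |H|^arity:
  Path: 36^2 = 1296
Total ground atoms: 1296.

1296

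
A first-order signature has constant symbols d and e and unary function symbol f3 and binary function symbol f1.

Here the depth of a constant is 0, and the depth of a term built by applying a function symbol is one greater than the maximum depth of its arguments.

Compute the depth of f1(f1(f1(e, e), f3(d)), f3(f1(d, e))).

3

depth(f1(e, e)) = 1 + max(0, 0) = 1
depth(f3(d)) = 1 + depth(d) = 1 + 0 = 1
depth(f1(f1(e, e), f3(d))) = 1 + max(1, 1) = 2
depth(f1(d, e)) = 1 + max(0, 0) = 1
depth(f3(f1(d, e))) = 1 + depth(f1(d, e)) = 1 + 1 = 2
depth(f1(f1(f1(e, e), f3(d)), f3(f1(d, e)))) = 1 + max(2, 2) = 3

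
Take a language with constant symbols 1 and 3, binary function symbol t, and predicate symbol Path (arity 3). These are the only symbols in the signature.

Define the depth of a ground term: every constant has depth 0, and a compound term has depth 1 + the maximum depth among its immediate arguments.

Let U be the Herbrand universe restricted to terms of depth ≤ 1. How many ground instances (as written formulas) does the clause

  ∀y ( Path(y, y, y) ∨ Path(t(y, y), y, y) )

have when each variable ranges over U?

Ground terms of depth ≤ 1:
  Let N_k = |{terms of depth ≤ k}|. Then N_0 = 2 and N_k = 2 + N_{k-1}^2 for k ≥ 1 (one summand per function symbol, arity giving the exponent).
  N_0 = 2
  N_1 = 2 + 2^2 = 6
So there are 6 ground terms available for substitution.
The clause has 1 distinct variable (y), which appears in the body. In the free term algebra distinct substitutions yield syntactically distinct ground instances.
Number of ground instances = 6.

6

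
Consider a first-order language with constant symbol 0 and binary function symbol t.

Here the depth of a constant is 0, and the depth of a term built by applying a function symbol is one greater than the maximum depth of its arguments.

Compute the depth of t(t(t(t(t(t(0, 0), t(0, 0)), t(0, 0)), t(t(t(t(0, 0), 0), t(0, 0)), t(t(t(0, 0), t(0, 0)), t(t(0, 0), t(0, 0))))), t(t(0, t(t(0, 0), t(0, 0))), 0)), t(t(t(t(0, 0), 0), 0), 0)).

7

depth(t(0, 0)) = 1 + max(0, 0) = 1
depth(t(t(0, 0), t(0, 0))) = 1 + max(1, 1) = 2
depth(t(t(t(0, 0), t(0, 0)), t(0, 0))) = 1 + max(2, 1) = 3
depth(t(t(0, 0), 0)) = 1 + max(1, 0) = 2
depth(t(t(t(0, 0), 0), t(0, 0))) = 1 + max(2, 1) = 3
depth(t(t(t(0, 0), t(0, 0)), t(t(0, 0), t(0, 0)))) = 1 + max(2, 2) = 3
depth(t(t(t(t(0, 0), 0), t(0, 0)), t(t(t(0, 0), t(0, 0)), t(t(0, 0), t(0, 0))))) = 1 + max(3, 3) = 4
depth(t(t(t(t(0, 0), t(0, 0)), t(0, 0)), t(t(t(t(0, 0), 0), t(0, 0)), t(t(t(0, 0), t(0, 0)), t(t(0, 0), t(0, 0)))))) = 1 + max(3, 4) = 5
depth(t(0, t(t(0, 0), t(0, 0)))) = 1 + max(0, 2) = 3
depth(t(t(0, t(t(0, 0), t(0, 0))), 0)) = 1 + max(3, 0) = 4
depth(t(t(t(t(t(0, 0), t(0, 0)), t(0, 0)), t(t(t(t(0, 0), 0), t(0, 0)), t(t(t(0, 0), t(0, 0)), t(t(0, 0), t(0, 0))))), t(t(0, t(t(0, 0), t(0, 0))), 0))) = 1 + max(5, 4) = 6
depth(t(t(t(0, 0), 0), 0)) = 1 + max(2, 0) = 3
depth(t(t(t(t(0, 0), 0), 0), 0)) = 1 + max(3, 0) = 4
depth(t(t(t(t(t(t(0, 0), t(0, 0)), t(0, 0)), t(t(t(t(0, 0), 0), t(0, 0)), t(t(t(0, 0), t(0, 0)), t(t(0, 0), t(0, 0))))), t(t(0, t(t(0, 0), t(0, 0))), 0)), t(t(t(t(0, 0), 0), 0), 0))) = 1 + max(6, 4) = 7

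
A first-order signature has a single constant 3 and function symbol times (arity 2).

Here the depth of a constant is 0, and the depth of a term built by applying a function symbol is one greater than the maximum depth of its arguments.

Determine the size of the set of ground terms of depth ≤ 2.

If N_k denotes the number of depth-≤k ground terms, the 1 constant gives N_0 = 1, and each function symbol of arity r contributes N_{k-1}^r new terms at level k: N_k = 1 + N_{k-1}^2.
N_0 = 1
N_1 = 1 + 1^2 = 2
N_2 = 1 + 2^2 = 5

5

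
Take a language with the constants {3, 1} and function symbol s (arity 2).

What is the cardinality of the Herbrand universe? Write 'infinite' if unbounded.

infinite

The signature has at least one function symbol (s, arity 2) and at least one constant (3).
Iterating s gives infinitely many distinct ground terms: 3, s(3, 3), s(s(3, 3), s(3, 3)), ...
So the Herbrand universe is infinite.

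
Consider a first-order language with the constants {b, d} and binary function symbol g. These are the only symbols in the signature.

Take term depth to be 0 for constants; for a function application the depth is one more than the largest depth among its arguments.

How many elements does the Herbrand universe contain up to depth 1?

6

Let N_k count ground terms of depth at most k. Each non-constant term of depth ≤ k is some function symbol applied to depth-≤(k−1) arguments, giving N_k = 2 + N_{k-1}^2.
N_0 = 2
N_1 = 2 + 2^2 = 6
Explicitly: b, d, g(b, b), g(b, d), g(d, b), g(d, d).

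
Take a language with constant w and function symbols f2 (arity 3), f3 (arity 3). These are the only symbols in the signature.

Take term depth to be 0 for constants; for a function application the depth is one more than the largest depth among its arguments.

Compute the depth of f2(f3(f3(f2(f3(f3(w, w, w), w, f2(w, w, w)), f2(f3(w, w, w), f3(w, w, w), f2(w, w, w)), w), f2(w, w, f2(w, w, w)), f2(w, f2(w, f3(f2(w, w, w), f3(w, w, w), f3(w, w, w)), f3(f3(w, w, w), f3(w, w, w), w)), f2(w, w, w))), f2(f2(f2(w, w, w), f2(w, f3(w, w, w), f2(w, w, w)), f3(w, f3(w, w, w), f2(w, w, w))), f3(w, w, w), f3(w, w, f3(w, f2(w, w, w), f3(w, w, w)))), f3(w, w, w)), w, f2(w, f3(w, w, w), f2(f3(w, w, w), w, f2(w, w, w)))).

depth(f3(w, w, w)) = 1 + max(0, 0, 0) = 1
depth(f2(w, w, w)) = 1 + max(0, 0, 0) = 1
depth(f3(f3(w, w, w), w, f2(w, w, w))) = 1 + max(1, 0, 1) = 2
depth(f2(f3(w, w, w), f3(w, w, w), f2(w, w, w))) = 1 + max(1, 1, 1) = 2
depth(f2(f3(f3(w, w, w), w, f2(w, w, w)), f2(f3(w, w, w), f3(w, w, w), f2(w, w, w)), w)) = 1 + max(2, 2, 0) = 3
depth(f2(w, w, f2(w, w, w))) = 1 + max(0, 0, 1) = 2
depth(f3(f2(w, w, w), f3(w, w, w), f3(w, w, w))) = 1 + max(1, 1, 1) = 2
depth(f3(f3(w, w, w), f3(w, w, w), w)) = 1 + max(1, 1, 0) = 2
depth(f2(w, f3(f2(w, w, w), f3(w, w, w), f3(w, w, w)), f3(f3(w, w, w), f3(w, w, w), w))) = 1 + max(0, 2, 2) = 3
depth(f2(w, f2(w, f3(f2(w, w, w), f3(w, w, w), f3(w, w, w)), f3(f3(w, w, w), f3(w, w, w), w)), f2(w, w, w))) = 1 + max(0, 3, 1) = 4
depth(f3(f2(f3(f3(w, w, w), w, f2(w, w, w)), f2(f3(w, w, w), f3(w, w, w), f2(w, w, w)), w), f2(w, w, f2(w, w, w)), f2(w, f2(w, f3(f2(w, w, w), f3(w, w, w), f3(w, w, w)), f3(f3(w, w, w), f3(w, w, w), w)), f2(w, w, w)))) = 1 + max(3, 2, 4) = 5
depth(f2(w, f3(w, w, w), f2(w, w, w))) = 1 + max(0, 1, 1) = 2
depth(f3(w, f3(w, w, w), f2(w, w, w))) = 1 + max(0, 1, 1) = 2
depth(f2(f2(w, w, w), f2(w, f3(w, w, w), f2(w, w, w)), f3(w, f3(w, w, w), f2(w, w, w)))) = 1 + max(1, 2, 2) = 3
depth(f3(w, f2(w, w, w), f3(w, w, w))) = 1 + max(0, 1, 1) = 2
depth(f3(w, w, f3(w, f2(w, w, w), f3(w, w, w)))) = 1 + max(0, 0, 2) = 3
depth(f2(f2(f2(w, w, w), f2(w, f3(w, w, w), f2(w, w, w)), f3(w, f3(w, w, w), f2(w, w, w))), f3(w, w, w), f3(w, w, f3(w, f2(w, w, w), f3(w, w, w))))) = 1 + max(3, 1, 3) = 4
depth(f3(f3(f2(f3(f3(w, w, w), w, f2(w, w, w)), f2(f3(w, w, w), f3(w, w, w), f2(w, w, w)), w), f2(w, w, f2(w, w, w)), f2(w, f2(w, f3(f2(w, w, w), f3(w, w, w), f3(w, w, w)), f3(f3(w, w, w), f3(w, w, w), w)), f2(w, w, w))), f2(f2(f2(w, w, w), f2(w, f3(w, w, w), f2(w, w, w)), f3(w, f3(w, w, w), f2(w, w, w))), f3(w, w, w), f3(w, w, f3(w, f2(w, w, w), f3(w, w, w)))), f3(w, w, w))) = 1 + max(5, 4, 1) = 6
depth(f2(f3(w, w, w), w, f2(w, w, w))) = 1 + max(1, 0, 1) = 2
depth(f2(w, f3(w, w, w), f2(f3(w, w, w), w, f2(w, w, w)))) = 1 + max(0, 1, 2) = 3
depth(f2(f3(f3(f2(f3(f3(w, w, w), w, f2(w, w, w)), f2(f3(w, w, w), f3(w, w, w), f2(w, w, w)), w), f2(w, w, f2(w, w, w)), f2(w, f2(w, f3(f2(w, w, w), f3(w, w, w), f3(w, w, w)), f3(f3(w, w, w), f3(w, w, w), w)), f2(w, w, w))), f2(f2(f2(w, w, w), f2(w, f3(w, w, w), f2(w, w, w)), f3(w, f3(w, w, w), f2(w, w, w))), f3(w, w, w), f3(w, w, f3(w, f2(w, w, w), f3(w, w, w)))), f3(w, w, w)), w, f2(w, f3(w, w, w), f2(f3(w, w, w), w, f2(w, w, w))))) = 1 + max(6, 0, 3) = 7

7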